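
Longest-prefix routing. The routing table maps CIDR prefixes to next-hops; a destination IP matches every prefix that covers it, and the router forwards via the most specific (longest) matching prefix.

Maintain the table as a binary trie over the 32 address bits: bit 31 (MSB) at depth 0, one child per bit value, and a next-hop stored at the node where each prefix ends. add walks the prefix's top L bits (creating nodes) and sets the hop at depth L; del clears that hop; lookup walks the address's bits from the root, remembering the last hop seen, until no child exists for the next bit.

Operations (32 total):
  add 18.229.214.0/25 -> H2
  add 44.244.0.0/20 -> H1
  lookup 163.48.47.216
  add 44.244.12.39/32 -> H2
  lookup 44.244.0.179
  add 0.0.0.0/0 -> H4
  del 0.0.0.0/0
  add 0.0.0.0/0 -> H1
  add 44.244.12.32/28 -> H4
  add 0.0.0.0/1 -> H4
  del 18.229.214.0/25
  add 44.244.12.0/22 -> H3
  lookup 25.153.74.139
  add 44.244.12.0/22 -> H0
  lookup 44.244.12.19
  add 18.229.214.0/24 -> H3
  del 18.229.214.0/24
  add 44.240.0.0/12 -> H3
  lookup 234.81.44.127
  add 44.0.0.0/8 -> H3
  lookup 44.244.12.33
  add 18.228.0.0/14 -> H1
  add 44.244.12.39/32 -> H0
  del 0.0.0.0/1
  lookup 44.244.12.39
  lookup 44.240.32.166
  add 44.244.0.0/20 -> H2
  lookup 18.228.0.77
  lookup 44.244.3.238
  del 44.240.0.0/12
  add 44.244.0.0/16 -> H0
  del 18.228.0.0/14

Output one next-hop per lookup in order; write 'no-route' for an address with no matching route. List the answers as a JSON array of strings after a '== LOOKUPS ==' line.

Trace:
  add 18.229.214.0/25 -> H2 at depth 25
  add 44.244.0.0/20 -> H1 at depth 20
  lookup 163.48.47.216: bits ε walk d0:- -> no-route
  add 44.244.12.39/32 -> H2 at depth 32
  lookup 44.244.0.179: bits 00101100111101000000 walk d0:-→d1:-→d2:-→d3:-→d4:-→d5:-→d6:-→d7:-→d8:-→d9:-→d10:-→d11:-→d12:-→d13:-→d14:-→d15:-→d16:-→d17:-→d18:-→d19:-→d20:H1 -> H1
  add 0.0.0.0/0 -> H4 at depth 0
  del 0.0.0.0/0 (clear depth 0)
  add 0.0.0.0/0 -> H1 at depth 0
  add 44.244.12.32/28 -> H4 at depth 28
  add 0.0.0.0/1 -> H4 at depth 1
  del 18.229.214.0/25 (clear depth 25)
  add 44.244.12.0/22 -> H3 at depth 22
  lookup 25.153.74.139: bits 0001 walk d0:H1→d1:H4→d2:-→d3:-→d4:- -> H4
  add 44.244.12.0/22 -> H0 at depth 22
  lookup 44.244.12.19: bits 00101100111101000000110000 walk d0:H1→d1:H4→d2:-→d3:-→d4:-→d5:-→d6:-→d7:-→d8:-→d9:-→d10:-→d11:-→d12:-→d13:-→d14:-→d15:-→d16:-→d17:-→d18:-→d19:-→d20:H1→d21:-→d22:H0→d23:-→d24:-→d25:-→d26:- -> H0
  add 18.229.214.0/24 -> H3 at depth 24
  del 18.229.214.0/24 (clear depth 24)
  add 44.240.0.0/12 -> H3 at depth 12
  lookup 234.81.44.127: bits ε walk d0:H1 -> H1
  add 44.0.0.0/8 -> H3 at depth 8
  lookup 44.244.12.33: bits 00101100111101000000110000100 walk d0:H1→d1:H4→d2:-→d3:-→d4:-→d5:-→d6:-→d7:-→d8:H3→d9:-→d10:-→d11:-→d12:H3→d13:-→d14:-→d15:-→d16:-→d17:-→d18:-→d19:-→d20:H1→d21:-→d22:H0→d23:-→d24:-→d25:-→d26:-→d27:-→d28:H4→d29:- -> H4
  add 18.228.0.0/14 -> H1 at depth 14
  add 44.244.12.39/32 -> H0 at depth 32
  del 0.0.0.0/1 (clear depth 1)
  lookup 44.244.12.39: bits 00101100111101000000110000100111 walk d0:H1→d1:-→d2:-→d3:-→d4:-→d5:-→d6:-→d7:-→d8:H3→d9:-→d10:-→d11:-→d12:H3→d13:-→d14:-→d15:-→d16:-→d17:-→d18:-→d19:-→d20:H1→d21:-→d22:H0→d23:-→d24:-→d25:-→d26:-→d27:-→d28:H4→d29:-→d30:-→d31:-→d32:H0 -> H0
  lookup 44.240.32.166: bits 0010110011110 walk d0:H1→d1:-→d2:-→d3:-→d4:-→d5:-→d6:-→d7:-→d8:H3→d9:-→d10:-→d11:-→d12:H3→d13:- -> H3
  add 44.244.0.0/20 -> H2 at depth 20
  lookup 18.228.0.77: bits 000100101110010 walk d0:H1→d1:-→d2:-→d3:-→d4:-→d5:-→d6:-→d7:-→d8:-→d9:-→d10:-→d11:-→d12:-→d13:-→d14:H1→d15:- -> H1
  lookup 44.244.3.238: bits 00101100111101000000 walk d0:H1→d1:-→d2:-→d3:-→d4:-→d5:-→d6:-→d7:-→d8:H3→d9:-→d10:-→d11:-→d12:H3→d13:-→d14:-→d15:-→d16:-→d17:-→d18:-→d19:-→d20:H2 -> H2
  del 44.240.0.0/12 (clear depth 12)
  add 44.244.0.0/16 -> H0 at depth 16
  del 18.228.0.0/14 (clear depth 14)

== LOOKUPS ==
["no-route","H1","H4","H0","H1","H4","H0","H3","H1","H2"]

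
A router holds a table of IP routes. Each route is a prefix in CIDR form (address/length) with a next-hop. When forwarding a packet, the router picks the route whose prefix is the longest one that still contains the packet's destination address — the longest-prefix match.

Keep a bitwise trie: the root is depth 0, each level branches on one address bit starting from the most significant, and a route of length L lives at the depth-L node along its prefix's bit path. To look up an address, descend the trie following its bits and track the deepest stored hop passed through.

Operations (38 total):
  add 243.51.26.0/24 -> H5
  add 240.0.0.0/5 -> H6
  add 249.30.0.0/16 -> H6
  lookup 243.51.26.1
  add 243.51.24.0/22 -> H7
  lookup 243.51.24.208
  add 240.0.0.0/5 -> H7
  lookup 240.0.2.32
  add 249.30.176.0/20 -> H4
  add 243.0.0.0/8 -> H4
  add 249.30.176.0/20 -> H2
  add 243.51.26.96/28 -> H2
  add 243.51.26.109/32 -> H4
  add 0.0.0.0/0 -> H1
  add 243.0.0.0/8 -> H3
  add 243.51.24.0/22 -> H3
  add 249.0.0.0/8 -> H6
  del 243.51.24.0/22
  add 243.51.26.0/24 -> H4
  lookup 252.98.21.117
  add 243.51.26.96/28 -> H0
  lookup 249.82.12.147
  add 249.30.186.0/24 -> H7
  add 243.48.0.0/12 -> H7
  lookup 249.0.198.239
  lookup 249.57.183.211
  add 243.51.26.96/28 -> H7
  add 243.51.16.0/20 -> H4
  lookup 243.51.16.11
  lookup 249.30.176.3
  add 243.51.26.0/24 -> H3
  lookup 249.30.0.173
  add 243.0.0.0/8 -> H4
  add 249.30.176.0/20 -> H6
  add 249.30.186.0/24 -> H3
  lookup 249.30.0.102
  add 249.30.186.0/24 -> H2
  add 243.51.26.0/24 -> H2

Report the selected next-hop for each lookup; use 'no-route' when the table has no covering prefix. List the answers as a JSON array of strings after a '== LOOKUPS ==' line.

Process each operation:
  add 243.51.26.0/24 -> H5 at depth 24
  add 240.0.0.0/5 -> H6 at depth 5
  add 249.30.0.0/16 -> H6 at depth 16
  ? 243.51.26.1  path d0:-→d1:-→d2:-→d3:-→d4:-→d5:H6→d6:-→d7:-→d8:-→d9:-→d10:-→d11:-→d12:-→d13:-→d14:-→d15:-→d16:-→d17:-→d18:-→d19:-→d20:-→d21:-→d22:-→d23:-→d24:H5  best=H5
  add 243.51.24.0/22 -> H7 at depth 22
  ? 243.51.24.208  path d0:-→d1:-→d2:-→d3:-→d4:-→d5:H6→d6:-→d7:-→d8:-→d9:-→d10:-→d11:-→d12:-→d13:-→d14:-→d15:-→d16:-→d17:-→d18:-→d19:-→d20:-→d21:-→d22:H7  best=H7
  add 240.0.0.0/5 -> H7 at depth 5
  ? 240.0.2.32  path d0:-→d1:-→d2:-→d3:-→d4:-→d5:H7→d6:-  best=H7
  add 249.30.176.0/20 -> H4 at depth 20
  add 243.0.0.0/8 -> H4 at depth 8
  add 249.30.176.0/20 -> H2 at depth 20
  add 243.51.26.96/28 -> H2 at depth 28
  add 243.51.26.109/32 -> H4 at depth 32
  add 0.0.0.0/0 -> H1 at depth 0
  add 243.0.0.0/8 -> H3 at depth 8
  add 243.51.24.0/22 -> H3 at depth 22
  add 249.0.0.0/8 -> H6 at depth 8
  - 243.51.24.0/22 clear@22
  add 243.51.26.0/24 -> H4 at depth 24
  ? 252.98.21.117  path d0:H1→d1:-→d2:-→d3:-→d4:-→d5:-  best=H1
  add 243.51.26.96/28 -> H0 at depth 28
  ? 249.82.12.147  path d0:H1→d1:-→d2:-→d3:-→d4:-→d5:-→d6:-→d7:-→d8:H6→d9:-  best=H6
  add 249.30.186.0/24 -> H7 at depth 24
  add 243.48.0.0/12 -> H7 at depth 12
  ? 249.0.198.239  path d0:H1→d1:-→d2:-→d3:-→d4:-→d5:-→d6:-→d7:-→d8:H6→d9:-→d10:-→d11:-  best=H6
  ? 249.57.183.211  path d0:H1→d1:-→d2:-→d3:-→d4:-→d5:-→d6:-→d7:-→d8:H6→d9:-→d10:-  best=H6
  add 243.51.26.96/28 -> H7 at depth 28
  add 243.51.16.0/20 -> H4 at depth 20
  ? 243.51.16.11  path d0:H1→d1:-→d2:-→d3:-→d4:-→d5:H7→d6:-→d7:-→d8:H3→d9:-→d10:-→d11:-→d12:H7→d13:-→d14:-→d15:-→d16:-→d17:-→d18:-→d19:-→d20:H4  best=H4
  ? 249.30.176.3  path d0:H1→d1:-→d2:-→d3:-→d4:-→d5:-→d6:-→d7:-→d8:H6→d9:-→d10:-→d11:-→d12:-→d13:-→d14:-→d15:-→d16:H6→d17:-→d18:-→d19:-→d20:H2  best=H2
  add 243.51.26.0/24 -> H3 at depth 24
  ? 249.30.0.173  path d0:H1→d1:-→d2:-→d3:-→d4:-→d5:-→d6:-→d7:-→d8:H6→d9:-→d10:-→d11:-→d12:-→d13:-→d14:-→d15:-→d16:H6  best=H6
  add 243.0.0.0/8 -> H4 at depth 8
  add 249.30.176.0/20 -> H6 at depth 20
  add 249.30.186.0/24 -> H3 at depth 24
  ? 249.30.0.102  path d0:H1→d1:-→d2:-→d3:-→d4:-→d5:-→d6:-→d7:-→d8:H6→d9:-→d10:-→d11:-→d12:-→d13:-→d14:-→d15:-→d16:H6  best=H6
  add 249.30.186.0/24 -> H2 at depth 24
  add 243.51.26.0/24 -> H2 at depth 24

== LOOKUPS ==
["H5","H7","H7","H1","H6","H6","H6","H4","H2","H6","H6"]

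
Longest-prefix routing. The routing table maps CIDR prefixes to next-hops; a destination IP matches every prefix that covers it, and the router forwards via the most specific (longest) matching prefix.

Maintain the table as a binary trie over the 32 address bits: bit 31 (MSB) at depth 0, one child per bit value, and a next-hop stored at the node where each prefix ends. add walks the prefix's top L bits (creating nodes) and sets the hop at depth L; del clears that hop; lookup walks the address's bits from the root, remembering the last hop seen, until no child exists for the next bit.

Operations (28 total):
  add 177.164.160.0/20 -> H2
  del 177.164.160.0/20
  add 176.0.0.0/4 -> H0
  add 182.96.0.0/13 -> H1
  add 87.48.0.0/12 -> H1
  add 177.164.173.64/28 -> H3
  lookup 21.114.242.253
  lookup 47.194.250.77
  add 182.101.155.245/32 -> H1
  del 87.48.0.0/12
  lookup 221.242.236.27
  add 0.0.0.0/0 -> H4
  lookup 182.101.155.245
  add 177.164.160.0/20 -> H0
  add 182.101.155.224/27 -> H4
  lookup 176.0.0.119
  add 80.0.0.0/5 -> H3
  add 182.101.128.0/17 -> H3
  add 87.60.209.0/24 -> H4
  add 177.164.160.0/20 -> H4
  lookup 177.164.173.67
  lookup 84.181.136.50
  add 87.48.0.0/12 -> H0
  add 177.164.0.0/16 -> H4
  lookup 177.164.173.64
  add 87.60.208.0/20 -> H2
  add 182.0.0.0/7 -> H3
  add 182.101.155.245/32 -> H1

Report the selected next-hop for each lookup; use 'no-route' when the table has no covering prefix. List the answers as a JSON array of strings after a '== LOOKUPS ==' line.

Process each operation:
  + 177.164.160.0/20 (H2) depth=20
  - 177.164.160.0/20 clear@20
  + 176.0.0.0/4 (H0) depth=4
  + 182.96.0.0/13 (H1) depth=13
  + 87.48.0.0/12 (H1) depth=12
  + 177.164.173.64/28 (H3) depth=28
  lookup 21.114.242.253: bits 0 walk d0:-→d1:- -> no-route
  lookup 47.194.250.77: bits 0 walk d0:-→d1:- -> no-route
  + 182.101.155.245/32 (H1) depth=32
  - 87.48.0.0/12 clear@12
  lookup 221.242.236.27: bits 1 walk d0:-→d1:- -> no-route
  + 0.0.0.0/0 (H4) depth=0
  lookup 182.101.155.245: bits 10110110011001011001101111110101 walk d0:H4→d1:-→d2:-→d3:-→d4:H0→d5:-→d6:-→d7:-→d8:-→d9:-→d10:-→d11:-→d12:-→d13:H1→d14:-→d15:-→d16:-→d17:-→d18:-→d19:-→d20:-→d21:-→d22:-→d23:-→d24:-→d25:-→d26:-→d27:-→d28:-→d29:-→d30:-→d31:-→d32:H1 -> H1
  + 177.164.160.0/20 (H0) depth=20
  + 182.101.155.224/27 (H4) depth=27
  lookup 176.0.0.119: bits 1011000 walk d0:H4→d1:-→d2:-→d3:-→d4:H0→d5:-→d6:-→d7:- -> H0
  + 80.0.0.0/5 (H3) depth=5
  + 182.101.128.0/17 (H3) depth=17
  + 87.60.209.0/24 (H4) depth=24
  + 177.164.160.0/20 (H4) depth=20
  lookup 177.164.173.67: bits 1011000110100100101011010100 walk d0:H4→d1:-→d2:-→d3:-→d4:H0→d5:-→d6:-→d7:-→d8:-→d9:-→d10:-→d11:-→d12:-→d13:-→d14:-→d15:-→d16:-→d17:-→d18:-→d19:-→d20:H4→d21:-→d22:-→d23:-→d24:-→d25:-→d26:-→d27:-→d28:H3 -> H3
  lookup 84.181.136.50: bits 010101 walk d0:H4→d1:-→d2:-→d3:-→d4:-→d5:H3→d6:- -> H3
  + 87.48.0.0/12 (H0) depth=12
  + 177.164.0.0/16 (H4) depth=16
  lookup 177.164.173.64: bits 1011000110100100101011010100 walk d0:H4→d1:-→d2:-→d3:-→d4:H0→d5:-→d6:-→d7:-→d8:-→d9:-→d10:-→d11:-→d12:-→d13:-→d14:-→d15:-→d16:H4→d17:-→d18:-→d19:-→d20:H4→d21:-→d22:-→d23:-→d24:-→d25:-→d26:-→d27:-→d28:H3 -> H3
  + 87.60.208.0/20 (H2) depth=20
  + 182.0.0.0/7 (H3) depth=7
  + 182.101.155.245/32 (H1) depth=32

== LOOKUPS ==
["no-route","no-route","no-route","H1","H0","H3","H3","H3"]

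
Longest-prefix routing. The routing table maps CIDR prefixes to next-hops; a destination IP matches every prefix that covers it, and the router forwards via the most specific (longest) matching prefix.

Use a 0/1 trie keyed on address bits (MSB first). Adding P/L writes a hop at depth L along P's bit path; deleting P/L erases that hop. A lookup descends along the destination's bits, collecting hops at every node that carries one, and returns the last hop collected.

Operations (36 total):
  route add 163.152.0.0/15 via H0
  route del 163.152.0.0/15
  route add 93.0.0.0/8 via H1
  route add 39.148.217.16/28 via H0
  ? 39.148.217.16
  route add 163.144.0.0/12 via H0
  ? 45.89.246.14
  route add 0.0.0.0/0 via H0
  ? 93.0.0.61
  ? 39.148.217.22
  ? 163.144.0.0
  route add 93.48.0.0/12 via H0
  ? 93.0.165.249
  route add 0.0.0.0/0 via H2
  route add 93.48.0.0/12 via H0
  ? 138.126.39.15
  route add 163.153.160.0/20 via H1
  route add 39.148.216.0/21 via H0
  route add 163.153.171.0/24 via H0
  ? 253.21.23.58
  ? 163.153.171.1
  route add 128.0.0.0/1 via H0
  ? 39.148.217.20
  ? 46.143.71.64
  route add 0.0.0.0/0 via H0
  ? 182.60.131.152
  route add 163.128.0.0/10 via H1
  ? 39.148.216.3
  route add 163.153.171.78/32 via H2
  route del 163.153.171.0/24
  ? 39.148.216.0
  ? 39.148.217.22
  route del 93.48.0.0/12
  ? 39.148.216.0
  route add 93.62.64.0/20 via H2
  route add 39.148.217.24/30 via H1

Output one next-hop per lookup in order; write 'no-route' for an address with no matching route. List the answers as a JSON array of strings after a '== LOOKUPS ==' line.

Apply in order:
  + 163.152.0.0/15 (H0) depth=15
  - 163.152.0.0/15 clear@15
  + 93.0.0.0/8 (H1) depth=8
  + 39.148.217.16/28 (H0) depth=28
  Q 39.148.217.16: descend 0010011110010100110110010001 ; hops seen [H0] ; pick H0
  + 163.144.0.0/12 (H0) depth=12
  Q 45.89.246.14: descend 0010 ; hops seen [∅] ; pick no-route
  + 0.0.0.0/0 (H0) depth=0
  Q 93.0.0.61: descend 01011101 ; hops seen [H0,H1] ; pick H1
  Q 39.148.217.22: descend 0010011110010100110110010001 ; hops seen [H0,H0] ; pick H0
  Q 163.144.0.0: descend 101000111001 ; hops seen [H0,H0] ; pick H0
  + 93.48.0.0/12 (H0) depth=12
  Q 93.0.165.249: descend 0101110100 ; hops seen [H0,H1] ; pick H1
  + 0.0.0.0/0 (H2) depth=0
  + 93.48.0.0/12 (H0) depth=12
  Q 138.126.39.15: descend 10 ; hops seen [H2] ; pick H2
  + 163.153.160.0/20 (H1) depth=20
  + 39.148.216.0/21 (H0) depth=21
  + 163.153.171.0/24 (H0) depth=24
  Q 253.21.23.58: descend 1 ; hops seen [H2] ; pick H2
  Q 163.153.171.1: descend 101000111001100110101011 ; hops seen [H2,H0,H1,H0] ; pick H0
  + 128.0.0.0/1 (H0) depth=1
  Q 39.148.217.20: descend 0010011110010100110110010001 ; hops seen [H2,H0,H0] ; pick H0
  Q 46.143.71.64: descend 0010 ; hops seen [H2] ; pick H2
  + 0.0.0.0/0 (H0) depth=0
  Q 182.60.131.152: descend 101 ; hops seen [H0,H0] ; pick H0
  + 163.128.0.0/10 (H1) depth=10
  Q 39.148.216.3: descend 00100111100101001101100 ; hops seen [H0,H0] ; pick H0
  + 163.153.171.78/32 (H2) depth=32
  - 163.153.171.0/24 clear@24
  Q 39.148.216.0: descend 00100111100101001101100 ; hops seen [H0,H0] ; pick H0
  Q 39.148.217.22: descend 0010011110010100110110010001 ; hops seen [H0,H0,H0] ; pick H0
  - 93.48.0.0/12 clear@12
  Q 39.148.216.0: descend 00100111100101001101100 ; hops seen [H0,H0] ; pick H0
  + 93.62.64.0/20 (H2) depth=20
  + 39.148.217.24/30 (H1) depth=30

== LOOKUPS ==
["H0","no-route","H1","H0","H0","H1","H2","H2","H0","H0","H2","H0","H0","H0","H0","H0"]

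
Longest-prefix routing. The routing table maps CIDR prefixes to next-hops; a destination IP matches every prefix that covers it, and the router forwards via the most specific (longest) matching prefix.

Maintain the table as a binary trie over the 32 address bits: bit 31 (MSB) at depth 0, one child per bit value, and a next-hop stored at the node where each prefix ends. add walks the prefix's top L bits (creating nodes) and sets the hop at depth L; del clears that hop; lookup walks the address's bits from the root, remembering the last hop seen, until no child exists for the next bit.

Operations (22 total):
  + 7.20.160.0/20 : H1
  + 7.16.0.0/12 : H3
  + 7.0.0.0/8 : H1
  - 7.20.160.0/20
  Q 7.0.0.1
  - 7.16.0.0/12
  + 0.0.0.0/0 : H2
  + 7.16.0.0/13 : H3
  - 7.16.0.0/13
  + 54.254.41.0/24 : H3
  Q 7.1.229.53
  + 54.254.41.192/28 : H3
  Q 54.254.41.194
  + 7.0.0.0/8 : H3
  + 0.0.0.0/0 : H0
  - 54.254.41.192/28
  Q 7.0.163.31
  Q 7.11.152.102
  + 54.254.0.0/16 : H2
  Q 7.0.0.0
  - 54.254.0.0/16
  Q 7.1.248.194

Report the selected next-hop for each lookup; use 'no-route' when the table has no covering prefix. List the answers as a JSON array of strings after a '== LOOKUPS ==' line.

Process each operation:
  add 7.20.160.0/20 -> H1 at depth 20
  add 7.16.0.0/12 -> H3 at depth 12
  add 7.0.0.0/8 -> H1 at depth 8
  - 7.20.160.0/20 clear@20
  lookup 7.0.0.1: bits 00000111000 walk d0:-→d1:-→d2:-→d3:-→d4:-→d5:-→d6:-→d7:-→d8:H1→d9:-→d10:-→d11:- -> H1
  - 7.16.0.0/12 clear@12
  add 0.0.0.0/0 -> H2 at depth 0
  add 7.16.0.0/13 -> H3 at depth 13
  - 7.16.0.0/13 clear@13
  add 54.254.41.0/24 -> H3 at depth 24
  lookup 7.1.229.53: bits 00000111000 walk d0:H2→d1:-→d2:-→d3:-→d4:-→d5:-→d6:-→d7:-→d8:H1→d9:-→d10:-→d11:- -> H1
  add 54.254.41.192/28 -> H3 at depth 28
  lookup 54.254.41.194: bits 0011011011111110001010011100 walk d0:H2→d1:-→d2:-→d3:-→d4:-→d5:-→d6:-→d7:-→d8:-→d9:-→d10:-→d11:-→d12:-→d13:-→d14:-→d15:-→d16:-→d17:-→d18:-→d19:-→d20:-→d21:-→d22:-→d23:-→d24:H3→d25:-→d26:-→d27:-→d28:H3 -> H3
  add 7.0.0.0/8 -> H3 at depth 8
  add 0.0.0.0/0 -> H0 at depth 0
  - 54.254.41.192/28 clear@28
  lookup 7.0.163.31: bits 00000111000 walk d0:H0→d1:-→d2:-→d3:-→d4:-→d5:-→d6:-→d7:-→d8:H3→d9:-→d10:-→d11:- -> H3
  lookup 7.11.152.102: bits 00000111000 walk d0:H0→d1:-→d2:-→d3:-→d4:-→d5:-→d6:-→d7:-→d8:H3→d9:-→d10:-→d11:- -> H3
  add 54.254.0.0/16 -> H2 at depth 16
  lookup 7.0.0.0: bits 00000111000 walk d0:H0→d1:-→d2:-→d3:-→d4:-→d5:-→d6:-→d7:-→d8:H3→d9:-→d10:-→d11:- -> H3
  - 54.254.0.0/16 clear@16
  lookup 7.1.248.194: bits 00000111000 walk d0:H0→d1:-→d2:-→d3:-→d4:-→d5:-→d6:-→d7:-→d8:H3→d9:-→d10:-→d11:- -> H3

== LOOKUPS ==
["H1","H1","H3","H3","H3","H3","H3"]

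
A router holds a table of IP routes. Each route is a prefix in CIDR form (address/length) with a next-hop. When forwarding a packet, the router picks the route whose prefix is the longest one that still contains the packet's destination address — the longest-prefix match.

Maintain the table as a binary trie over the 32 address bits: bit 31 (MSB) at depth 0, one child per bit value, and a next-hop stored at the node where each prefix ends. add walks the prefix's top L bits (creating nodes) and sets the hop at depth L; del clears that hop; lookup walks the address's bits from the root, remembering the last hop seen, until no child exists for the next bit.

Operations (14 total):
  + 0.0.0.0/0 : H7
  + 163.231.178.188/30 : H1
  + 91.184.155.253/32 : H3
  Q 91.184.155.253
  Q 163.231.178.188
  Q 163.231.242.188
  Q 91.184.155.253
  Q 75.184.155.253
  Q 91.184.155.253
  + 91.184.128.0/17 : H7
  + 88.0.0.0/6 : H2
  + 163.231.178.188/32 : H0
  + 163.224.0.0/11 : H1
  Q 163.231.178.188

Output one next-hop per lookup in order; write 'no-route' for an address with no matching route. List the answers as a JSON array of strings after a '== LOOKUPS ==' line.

Trace:
  add 0.0.0.0/0 -> H7 at depth 0
  add 163.231.178.188/30 -> H1 at depth 30
  add 91.184.155.253/32 -> H3 at depth 32
  lookup 91.184.155.253: bits 01011011101110001001101111111101 walk d0:H7→d1:-→d2:-→d3:-→d4:-→d5:-→d6:-→d7:-→d8:-→d9:-→d10:-→d11:-→d12:-→d13:-→d14:-→d15:-→d16:-→d17:-→d18:-→d19:-→d20:-→d21:-→d22:-→d23:-→d24:-→d25:-→d26:-→d27:-→d28:-→d29:-→d30:-→d31:-→d32:H3 -> H3
  lookup 163.231.178.188: bits 101000111110011110110010101111 walk d0:H7→d1:-→d2:-→d3:-→d4:-→d5:-→d6:-→d7:-→d8:-→d9:-→d10:-→d11:-→d12:-→d13:-→d14:-→d15:-→d16:-→d17:-→d18:-→d19:-→d20:-→d21:-→d22:-→d23:-→d24:-→d25:-→d26:-→d27:-→d28:-→d29:-→d30:H1 -> H1
  lookup 163.231.242.188: bits 10100011111001111 walk d0:H7→d1:-→d2:-→d3:-→d4:-→d5:-→d6:-→d7:-→d8:-→d9:-→d10:-→d11:-→d12:-→d13:-→d14:-→d15:-→d16:-→d17:- -> H7
  lookup 91.184.155.253: bits 01011011101110001001101111111101 walk d0:H7→d1:-→d2:-→d3:-→d4:-→d5:-→d6:-→d7:-→d8:-→d9:-→d10:-→d11:-→d12:-→d13:-→d14:-→d15:-→d16:-→d17:-→d18:-→d19:-→d20:-→d21:-→d22:-→d23:-→d24:-→d25:-→d26:-→d27:-→d28:-→d29:-→d30:-→d31:-→d32:H3 -> H3
  lookup 75.184.155.253: bits 010 walk d0:H7→d1:-→d2:-→d3:- -> H7
  lookup 91.184.155.253: bits 01011011101110001001101111111101 walk d0:H7→d1:-→d2:-→d3:-→d4:-→d5:-→d6:-→d7:-→d8:-→d9:-→d10:-→d11:-→d12:-→d13:-→d14:-→d15:-→d16:-→d17:-→d18:-→d19:-→d20:-→d21:-→d22:-→d23:-→d24:-→d25:-→d26:-→d27:-→d28:-→d29:-→d30:-→d31:-→d32:H3 -> H3
  add 91.184.128.0/17 -> H7 at depth 17
  add 88.0.0.0/6 -> H2 at depth 6
  add 163.231.178.188/32 -> H0 at depth 32
  add 163.224.0.0/11 -> H1 at depth 11
  lookup 163.231.178.188: bits 10100011111001111011001010111100 walk d0:H7→d1:-→d2:-→d3:-→d4:-→d5:-→d6:-→d7:-→d8:-→d9:-→d10:-→d11:H1→d12:-→d13:-→d14:-→d15:-→d16:-→d17:-→d18:-→d19:-→d20:-→d21:-→d22:-→d23:-→d24:-→d25:-→d26:-→d27:-→d28:-→d29:-→d30:H1→d31:-→d32:H0 -> H0

== LOOKUPS ==
["H3","H1","H7","H3","H7","H3","H0"]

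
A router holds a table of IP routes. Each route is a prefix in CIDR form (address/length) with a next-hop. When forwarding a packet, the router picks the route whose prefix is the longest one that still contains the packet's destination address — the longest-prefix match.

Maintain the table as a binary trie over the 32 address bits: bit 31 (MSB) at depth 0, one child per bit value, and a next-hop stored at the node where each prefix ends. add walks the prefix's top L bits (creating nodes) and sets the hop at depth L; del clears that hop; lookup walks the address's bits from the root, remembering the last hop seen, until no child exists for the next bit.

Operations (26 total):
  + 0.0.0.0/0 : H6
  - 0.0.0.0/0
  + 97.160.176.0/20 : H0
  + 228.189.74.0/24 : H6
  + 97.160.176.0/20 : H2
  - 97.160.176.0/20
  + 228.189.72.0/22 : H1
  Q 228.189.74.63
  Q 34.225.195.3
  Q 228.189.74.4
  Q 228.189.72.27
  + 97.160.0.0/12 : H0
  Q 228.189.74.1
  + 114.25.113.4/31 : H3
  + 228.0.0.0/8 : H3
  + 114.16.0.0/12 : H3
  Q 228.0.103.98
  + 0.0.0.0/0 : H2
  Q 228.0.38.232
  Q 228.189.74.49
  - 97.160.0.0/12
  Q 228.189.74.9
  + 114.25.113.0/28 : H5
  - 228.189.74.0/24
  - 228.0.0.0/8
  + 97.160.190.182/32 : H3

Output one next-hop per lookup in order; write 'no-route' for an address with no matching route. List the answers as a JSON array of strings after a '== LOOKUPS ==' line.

Trace:
  add 0.0.0.0/0 -> H6 at depth 0
  del 0.0.0.0/0 (clear depth 0)
  add 97.160.176.0/20 -> H0 at depth 20
  add 228.189.74.0/24 -> H6 at depth 24
  add 97.160.176.0/20 -> H2 at depth 20
  del 97.160.176.0/20 (clear depth 20)
  add 228.189.72.0/22 -> H1 at depth 22
  Q 228.189.74.63: descend 111001001011110101001010 ; hops seen [H1,H6] ; pick H6
  Q 34.225.195.3: descend 0 ; hops seen [∅] ; pick no-route
  Q 228.189.74.4: descend 111001001011110101001010 ; hops seen [H1,H6] ; pick H6
  Q 228.189.72.27: descend 1110010010111101010010 ; hops seen [H1] ; pick H1
  add 97.160.0.0/12 -> H0 at depth 12
  Q 228.189.74.1: descend 111001001011110101001010 ; hops seen [H1,H6] ; pick H6
  add 114.25.113.4/31 -> H3 at depth 31
  add 228.0.0.0/8 -> H3 at depth 8
  add 114.16.0.0/12 -> H3 at depth 12
  Q 228.0.103.98: descend 11100100 ; hops seen [H3] ; pick H3
  add 0.0.0.0/0 -> H2 at depth 0
  Q 228.0.38.232: descend 11100100 ; hops seen [H2,H3] ; pick H3
  Q 228.189.74.49: descend 111001001011110101001010 ; hops seen [H2,H3,H1,H6] ; pick H6
  del 97.160.0.0/12 (clear depth 12)
  Q 228.189.74.9: descend 111001001011110101001010 ; hops seen [H2,H3,H1,H6] ; pick H6
  add 114.25.113.0/28 -> H5 at depth 28
  del 228.189.74.0/24 (clear depth 24)
  del 228.0.0.0/8 (clear depth 8)
  add 97.160.190.182/32 -> H3 at depth 32

== LOOKUPS ==
["H6","no-route","H6","H1","H6","H3","H3","H6","H6"]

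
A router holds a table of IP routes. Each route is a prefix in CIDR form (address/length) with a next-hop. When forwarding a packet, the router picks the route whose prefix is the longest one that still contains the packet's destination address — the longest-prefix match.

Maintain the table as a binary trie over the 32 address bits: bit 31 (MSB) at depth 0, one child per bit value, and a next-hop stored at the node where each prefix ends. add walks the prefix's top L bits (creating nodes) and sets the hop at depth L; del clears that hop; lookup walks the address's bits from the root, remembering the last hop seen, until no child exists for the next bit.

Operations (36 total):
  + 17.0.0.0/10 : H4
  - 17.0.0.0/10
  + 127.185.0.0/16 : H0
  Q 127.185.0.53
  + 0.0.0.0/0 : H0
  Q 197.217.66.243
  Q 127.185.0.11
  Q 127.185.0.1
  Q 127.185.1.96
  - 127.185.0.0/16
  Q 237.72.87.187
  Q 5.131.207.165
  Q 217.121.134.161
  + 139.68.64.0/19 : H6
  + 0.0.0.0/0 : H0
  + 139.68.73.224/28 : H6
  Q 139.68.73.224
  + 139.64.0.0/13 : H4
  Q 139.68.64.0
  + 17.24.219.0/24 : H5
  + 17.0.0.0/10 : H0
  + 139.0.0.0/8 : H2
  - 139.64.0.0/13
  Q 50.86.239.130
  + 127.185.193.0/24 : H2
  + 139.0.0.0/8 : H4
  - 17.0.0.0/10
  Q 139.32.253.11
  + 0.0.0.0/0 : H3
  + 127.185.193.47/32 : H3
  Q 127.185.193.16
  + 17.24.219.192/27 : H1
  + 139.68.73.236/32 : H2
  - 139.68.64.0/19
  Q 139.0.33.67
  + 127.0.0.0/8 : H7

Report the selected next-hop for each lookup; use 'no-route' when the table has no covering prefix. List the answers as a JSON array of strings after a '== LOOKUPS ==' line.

Trace:
  + 17.0.0.0/10 (H4) depth=10
  del 17.0.0.0/10 (clear depth 10)
  + 127.185.0.0/16 (H0) depth=16
  ? 127.185.0.53  path d0:-→d1:-→d2:-→d3:-→d4:-→d5:-→d6:-→d7:-→d8:-→d9:-→d10:-→d11:-→d12:-→d13:-→d14:-→d15:-→d16:H0  best=H0
  + 0.0.0.0/0 (H0) depth=0
  ? 197.217.66.243  path d0:H0  best=H0
  ? 127.185.0.11  path d0:H0→d1:-→d2:-→d3:-→d4:-→d5:-→d6:-→d7:-→d8:-→d9:-→d10:-→d11:-→d12:-→d13:-→d14:-→d15:-→d16:H0  best=H0
  ? 127.185.0.1  path d0:H0→d1:-→d2:-→d3:-→d4:-→d5:-→d6:-→d7:-→d8:-→d9:-→d10:-→d11:-→d12:-→d13:-→d14:-→d15:-→d16:H0  best=H0
  ? 127.185.1.96  path d0:H0→d1:-→d2:-→d3:-→d4:-→d5:-→d6:-→d7:-→d8:-→d9:-→d10:-→d11:-→d12:-→d13:-→d14:-→d15:-→d16:H0  best=H0
  del 127.185.0.0/16 (clear depth 16)
  ? 237.72.87.187  path d0:H0  best=H0
  ? 5.131.207.165  path d0:H0→d1:-→d2:-→d3:-  best=H0
  ? 217.121.134.161  path d0:H0  best=H0
  + 139.68.64.0/19 (H6) depth=19
  + 0.0.0.0/0 (H0) depth=0
  + 139.68.73.224/28 (H6) depth=28
  ? 139.68.73.224  path d0:H0→d1:-→d2:-→d3:-→d4:-→d5:-→d6:-→d7:-→d8:-→d9:-→d10:-→d11:-→d12:-→d13:-→d14:-→d15:-→d16:-→d17:-→d18:-→d19:H6→d20:-→d21:-→d22:-→d23:-→d24:-→d25:-→d26:-→d27:-→d28:H6  best=H6
  + 139.64.0.0/13 (H4) depth=13
  ? 139.68.64.0  path d0:H0→d1:-→d2:-→d3:-→d4:-→d5:-→d6:-→d7:-→d8:-→d9:-→d10:-→d11:-→d12:-→d13:H4→d14:-→d15:-→d16:-→d17:-→d18:-→d19:H6→d20:-  best=H6
  + 17.24.219.0/24 (H5) depth=24
  + 17.0.0.0/10 (H0) depth=10
  + 139.0.0.0/8 (H2) depth=8
  del 139.64.0.0/13 (clear depth 13)
  ? 50.86.239.130  path d0:H0→d1:-→d2:-  best=H0
  + 127.185.193.0/24 (H2) depth=24
  + 139.0.0.0/8 (H4) depth=8
  del 17.0.0.0/10 (clear depth 10)
  ? 139.32.253.11  path d0:H0→d1:-→d2:-→d3:-→d4:-→d5:-→d6:-→d7:-→d8:H4→d9:-  best=H4
  + 0.0.0.0/0 (H3) depth=0
  + 127.185.193.47/32 (H3) depth=32
  ? 127.185.193.16  path d0:H3→d1:-→d2:-→d3:-→d4:-→d5:-→d6:-→d7:-→d8:-→d9:-→d10:-→d11:-→d12:-→d13:-→d14:-→d15:-→d16:-→d17:-→d18:-→d19:-→d20:-→d21:-→d22:-→d23:-→d24:H2→d25:-→d26:-  best=H2
  + 17.24.219.192/27 (H1) depth=27
  + 139.68.73.236/32 (H2) depth=32
  del 139.68.64.0/19 (clear depth 19)
  ? 139.0.33.67  path d0:H3→d1:-→d2:-→d3:-→d4:-→d5:-→d6:-→d7:-→d8:H4→d9:-  best=H4
  + 127.0.0.0/8 (H7) depth=8

== LOOKUPS ==
["H0","H0","H0","H0","H0","H0","H0","H0","H6","H6","H0","H4","H2","H4"]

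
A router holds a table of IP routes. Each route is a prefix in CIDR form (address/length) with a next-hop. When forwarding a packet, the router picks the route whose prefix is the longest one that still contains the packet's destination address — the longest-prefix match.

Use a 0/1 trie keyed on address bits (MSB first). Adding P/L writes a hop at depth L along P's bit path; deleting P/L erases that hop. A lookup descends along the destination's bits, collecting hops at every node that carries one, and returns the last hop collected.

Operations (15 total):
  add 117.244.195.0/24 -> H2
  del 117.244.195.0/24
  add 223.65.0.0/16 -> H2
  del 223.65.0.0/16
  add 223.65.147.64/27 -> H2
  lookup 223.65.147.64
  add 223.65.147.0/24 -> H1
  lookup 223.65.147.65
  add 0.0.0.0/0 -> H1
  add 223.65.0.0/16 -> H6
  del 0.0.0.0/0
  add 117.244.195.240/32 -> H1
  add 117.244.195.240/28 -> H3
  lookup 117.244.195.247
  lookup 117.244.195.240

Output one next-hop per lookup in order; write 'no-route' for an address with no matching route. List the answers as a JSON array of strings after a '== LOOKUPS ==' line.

Trace:
  add 117.244.195.0/24 -> H2 at depth 24
  del 117.244.195.0/24 (clear depth 24)
  add 223.65.0.0/16 -> H2 at depth 16
  del 223.65.0.0/16 (clear depth 16)
  add 223.65.147.64/27 -> H2 at depth 27
  lookup 223.65.147.64: bits 110111110100000110010011010 walk d0:-→d1:-→d2:-→d3:-→d4:-→d5:-→d6:-→d7:-→d8:-→d9:-→d10:-→d11:-→d12:-→d13:-→d14:-→d15:-→d16:-→d17:-→d18:-→d19:-→d20:-→d21:-→d22:-→d23:-→d24:-→d25:-→d26:-→d27:H2 -> H2
  add 223.65.147.0/24 -> H1 at depth 24
  lookup 223.65.147.65: bits 110111110100000110010011010 walk d0:-→d1:-→d2:-→d3:-→d4:-→d5:-→d6:-→d7:-→d8:-→d9:-→d10:-→d11:-→d12:-→d13:-→d14:-→d15:-→d16:-→d17:-→d18:-→d19:-→d20:-→d21:-→d22:-→d23:-→d24:H1→d25:-→d26:-→d27:H2 -> H2
  add 0.0.0.0/0 -> H1 at depth 0
  add 223.65.0.0/16 -> H6 at depth 16
  del 0.0.0.0/0 (clear depth 0)
  add 117.244.195.240/32 -> H1 at depth 32
  add 117.244.195.240/28 -> H3 at depth 28
  lookup 117.244.195.247: bits 01110101111101001100001111110 walk d0:-→d1:-→d2:-→d3:-→d4:-→d5:-→d6:-→d7:-→d8:-→d9:-→d10:-→d11:-→d12:-→d13:-→d14:-→d15:-→d16:-→d17:-→d18:-→d19:-→d20:-→d21:-→d22:-→d23:-→d24:-→d25:-→d26:-→d27:-→d28:H3→d29:- -> H3
  lookup 117.244.195.240: bits 01110101111101001100001111110000 walk d0:-→d1:-→d2:-→d3:-→d4:-→d5:-→d6:-→d7:-→d8:-→d9:-→d10:-→d11:-→d12:-→d13:-→d14:-→d15:-→d16:-→d17:-→d18:-→d19:-→d20:-→d21:-→d22:-→d23:-→d24:-→d25:-→d26:-→d27:-→d28:H3→d29:-→d30:-→d31:-→d32:H1 -> H1

== LOOKUPS ==
["H2","H2","H3","H1"]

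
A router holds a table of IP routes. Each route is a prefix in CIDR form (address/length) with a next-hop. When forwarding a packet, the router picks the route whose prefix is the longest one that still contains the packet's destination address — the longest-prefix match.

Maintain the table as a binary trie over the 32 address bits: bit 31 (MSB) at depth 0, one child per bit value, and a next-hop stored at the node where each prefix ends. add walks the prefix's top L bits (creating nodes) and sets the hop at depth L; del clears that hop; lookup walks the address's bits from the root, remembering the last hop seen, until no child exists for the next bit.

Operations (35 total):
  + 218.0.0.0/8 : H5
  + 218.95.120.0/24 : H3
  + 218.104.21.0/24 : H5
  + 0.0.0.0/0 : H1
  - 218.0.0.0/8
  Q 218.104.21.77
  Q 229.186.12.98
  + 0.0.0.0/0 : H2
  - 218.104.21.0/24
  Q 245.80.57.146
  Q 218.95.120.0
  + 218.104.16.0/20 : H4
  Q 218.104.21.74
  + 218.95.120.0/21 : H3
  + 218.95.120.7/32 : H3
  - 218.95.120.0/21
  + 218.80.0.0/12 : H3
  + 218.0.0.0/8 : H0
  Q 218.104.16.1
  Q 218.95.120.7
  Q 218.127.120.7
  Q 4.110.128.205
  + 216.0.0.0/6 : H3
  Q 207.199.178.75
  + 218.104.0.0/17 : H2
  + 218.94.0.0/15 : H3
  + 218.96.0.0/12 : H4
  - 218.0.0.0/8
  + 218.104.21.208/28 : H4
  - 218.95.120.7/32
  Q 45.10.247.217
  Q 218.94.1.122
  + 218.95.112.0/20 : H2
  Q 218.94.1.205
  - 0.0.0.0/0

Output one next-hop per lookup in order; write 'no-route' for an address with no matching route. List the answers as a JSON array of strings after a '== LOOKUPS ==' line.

Process each operation:
  add 218.0.0.0/8 -> H5 at depth 8
  add 218.95.120.0/24 -> H3 at depth 24
  add 218.104.21.0/24 -> H5 at depth 24
  add 0.0.0.0/0 -> H1 at depth 0
  - 218.0.0.0/8 clear@8
  Q 218.104.21.77: descend 110110100110100000010101 ; hops seen [H1,H5] ; pick H5
  Q 229.186.12.98: descend 11 ; hops seen [H1] ; pick H1
  add 0.0.0.0/0 -> H2 at depth 0
  - 218.104.21.0/24 clear@24
  Q 245.80.57.146: descend 11 ; hops seen [H2] ; pick H2
  Q 218.95.120.0: descend 110110100101111101111000 ; hops seen [H2,H3] ; pick H3
  add 218.104.16.0/20 -> H4 at depth 20
  Q 218.104.21.74: descend 110110100110100000010101 ; hops seen [H2,H4] ; pick H4
  add 218.95.120.0/21 -> H3 at depth 21
  add 218.95.120.7/32 -> H3 at depth 32
  - 218.95.120.0/21 clear@21
  add 218.80.0.0/12 -> H3 at depth 12
  add 218.0.0.0/8 -> H0 at depth 8
  Q 218.104.16.1: descend 110110100110100000010 ; hops seen [H2,H0,H4] ; pick H4
  Q 218.95.120.7: descend 11011010010111110111100000000111 ; hops seen [H2,H0,H3,H3,H3] ; pick H3
  Q 218.127.120.7: descend 11011010011 ; hops seen [H2,H0] ; pick H0
  Q 4.110.128.205: descend ε ; hops seen [H2] ; pick H2
  add 216.0.0.0/6 -> H3 at depth 6
  Q 207.199.178.75: descend 110 ; hops seen [H2] ; pick H2
  add 218.104.0.0/17 -> H2 at depth 17
  add 218.94.0.0/15 -> H3 at depth 15
  add 218.96.0.0/12 -> H4 at depth 12
  - 218.0.0.0/8 clear@8
  add 218.104.21.208/28 -> H4 at depth 28
  - 218.95.120.7/32 clear@32
  Q 45.10.247.217: descend ε ; hops seen [H2] ; pick H2
  Q 218.94.1.122: descend 110110100101111 ; hops seen [H2,H3,H3,H3] ; pick H3
  add 218.95.112.0/20 -> H2 at depth 20
  Q 218.94.1.205: descend 110110100101111 ; hops seen [H2,H3,H3,H3] ; pick H3
  - 0.0.0.0/0 clear@0

== LOOKUPS ==
["H5","H1","H2","H3","H4","H4","H3","H0","H2","H2","H2","H3","H3"]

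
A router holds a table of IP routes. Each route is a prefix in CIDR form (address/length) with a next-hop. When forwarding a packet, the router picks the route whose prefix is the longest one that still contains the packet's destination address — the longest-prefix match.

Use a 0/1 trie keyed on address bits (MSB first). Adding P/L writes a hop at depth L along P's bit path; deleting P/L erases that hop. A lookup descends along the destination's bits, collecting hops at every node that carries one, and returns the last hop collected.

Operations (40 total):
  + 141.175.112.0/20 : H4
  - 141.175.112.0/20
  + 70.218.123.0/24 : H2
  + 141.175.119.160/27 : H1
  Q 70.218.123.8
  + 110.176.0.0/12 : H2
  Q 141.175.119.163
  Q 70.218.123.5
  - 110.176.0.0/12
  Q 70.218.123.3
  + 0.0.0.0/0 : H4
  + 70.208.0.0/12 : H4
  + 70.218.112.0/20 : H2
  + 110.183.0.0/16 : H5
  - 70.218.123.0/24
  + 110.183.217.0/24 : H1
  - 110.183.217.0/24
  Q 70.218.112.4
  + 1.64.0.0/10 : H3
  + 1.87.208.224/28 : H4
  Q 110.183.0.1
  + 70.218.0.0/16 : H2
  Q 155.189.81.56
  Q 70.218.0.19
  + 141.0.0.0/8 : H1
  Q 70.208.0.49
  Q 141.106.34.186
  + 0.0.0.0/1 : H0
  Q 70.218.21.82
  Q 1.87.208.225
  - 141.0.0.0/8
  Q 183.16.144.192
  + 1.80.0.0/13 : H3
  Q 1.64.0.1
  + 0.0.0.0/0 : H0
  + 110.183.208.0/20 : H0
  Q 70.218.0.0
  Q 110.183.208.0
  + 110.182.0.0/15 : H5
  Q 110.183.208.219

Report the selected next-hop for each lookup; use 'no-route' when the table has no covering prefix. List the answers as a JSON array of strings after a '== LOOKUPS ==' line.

Process each operation:
  add 141.175.112.0/20 -> H4 at depth 20
  - 141.175.112.0/20 clear@20
  add 70.218.123.0/24 -> H2 at depth 24
  add 141.175.119.160/27 -> H1 at depth 27
  lookup 70.218.123.8: bits 010001101101101001111011 walk d0:-→d1:-→d2:-→d3:-→d4:-→d5:-→d6:-→d7:-→d8:-→d9:-→d10:-→d11:-→d12:-→d13:-→d14:-→d15:-→d16:-→d17:-→d18:-→d19:-→d20:-→d21:-→d22:-→d23:-→d24:H2 -> H2
  add 110.176.0.0/12 -> H2 at depth 12
  lookup 141.175.119.163: bits 100011011010111101110111101 walk d0:-→d1:-→d2:-→d3:-→d4:-→d5:-→d6:-→d7:-→d8:-→d9:-→d10:-→d11:-→d12:-→d13:-→d14:-→d15:-→d16:-→d17:-→d18:-→d19:-→d20:-→d21:-→d22:-→d23:-→d24:-→d25:-→d26:-→d27:H1 -> H1
  lookup 70.218.123.5: bits 010001101101101001111011 walk d0:-→d1:-→d2:-→d3:-→d4:-→d5:-→d6:-→d7:-→d8:-→d9:-→d10:-→d11:-→d12:-→d13:-→d14:-→d15:-→d16:-→d17:-→d18:-→d19:-→d20:-→d21:-→d22:-→d23:-→d24:H2 -> H2
  - 110.176.0.0/12 clear@12
  lookup 70.218.123.3: bits 010001101101101001111011 walk d0:-→d1:-→d2:-→d3:-→d4:-→d5:-→d6:-→d7:-→d8:-→d9:-→d10:-→d11:-→d12:-→d13:-→d14:-→d15:-→d16:-→d17:-→d18:-→d19:-→d20:-→d21:-→d22:-→d23:-→d24:H2 -> H2
  add 0.0.0.0/0 -> H4 at depth 0
  add 70.208.0.0/12 -> H4 at depth 12
  add 70.218.112.0/20 -> H2 at depth 20
  add 110.183.0.0/16 -> H5 at depth 16
  - 70.218.123.0/24 clear@24
  add 110.183.217.0/24 -> H1 at depth 24
  - 110.183.217.0/24 clear@24
  lookup 70.218.112.4: bits 01000110110110100111 walk d0:H4→d1:-→d2:-→d3:-→d4:-→d5:-→d6:-→d7:-→d8:-→d9:-→d10:-→d11:-→d12:H4→d13:-→d14:-→d15:-→d16:-→d17:-→d18:-→d19:-→d20:H2 -> H2
  add 1.64.0.0/10 -> H3 at depth 10
  add 1.87.208.224/28 -> H4 at depth 28
  lookup 110.183.0.1: bits 0110111010110111 walk d0:H4→d1:-→d2:-→d3:-→d4:-→d5:-→d6:-→d7:-→d8:-→d9:-→d10:-→d11:-→d12:-→d13:-→d14:-→d15:-→d16:H5 -> H5
  add 70.218.0.0/16 -> H2 at depth 16
  lookup 155.189.81.56: bits 100 walk d0:H4→d1:-→d2:-→d3:- -> H4
  lookup 70.218.0.19: bits 01000110110110100 walk d0:H4→d1:-→d2:-→d3:-→d4:-→d5:-→d6:-→d7:-→d8:-→d9:-→d10:-→d11:-→d12:H4→d13:-→d14:-→d15:-→d16:H2→d17:- -> H2
  add 141.0.0.0/8 -> H1 at depth 8
  lookup 70.208.0.49: bits 010001101101 walk d0:H4→d1:-→d2:-→d3:-→d4:-→d5:-→d6:-→d7:-→d8:-→d9:-→d10:-→d11:-→d12:H4 -> H4
  lookup 141.106.34.186: bits 10001101 walk d0:H4→d1:-→d2:-→d3:-→d4:-→d5:-→d6:-→d7:-→d8:H1 -> H1
  add 0.0.0.0/1 -> H0 at depth 1
  lookup 70.218.21.82: bits 01000110110110100 walk d0:H4→d1:H0→d2:-→d3:-→d4:-→d5:-→d6:-→d7:-→d8:-→d9:-→d10:-→d11:-→d12:H4→d13:-→d14:-→d15:-→d16:H2→d17:- -> H2
  lookup 1.87.208.225: bits 0000000101010111110100001110 walk d0:H4→d1:H0→d2:-→d3:-→d4:-→d5:-→d6:-→d7:-→d8:-→d9:-→d10:H3→d11:-→d12:-→d13:-→d14:-→d15:-→d16:-→d17:-→d18:-→d19:-→d20:-→d21:-→d22:-→d23:-→d24:-→d25:-→d26:-→d27:-→d28:H4 -> H4
  - 141.0.0.0/8 clear@8
  lookup 183.16.144.192: bits 10 walk d0:H4→d1:-→d2:- -> H4
  add 1.80.0.0/13 -> H3 at depth 13
  lookup 1.64.0.1: bits 00000001010 walk d0:H4→d1:H0→d2:-→d3:-→d4:-→d5:-→d6:-→d7:-→d8:-→d9:-→d10:H3→d11:- -> H3
  add 0.0.0.0/0 -> H0 at depth 0
  add 110.183.208.0/20 -> H0 at depth 20
  lookup 70.218.0.0: bits 01000110110110100 walk d0:H0→d1:H0→d2:-→d3:-→d4:-→d5:-→d6:-→d7:-→d8:-→d9:-→d10:-→d11:-→d12:H4→d13:-→d14:-→d15:-→d16:H2→d17:- -> H2
  lookup 110.183.208.0: bits 01101110101101111101 walk d0:H0→d1:H0→d2:-→d3:-→d4:-→d5:-→d6:-→d7:-→d8:-→d9:-→d10:-→d11:-→d12:-→d13:-→d14:-→d15:-→d16:H5→d17:-→d18:-→d19:-→d20:H0 -> H0
  add 110.182.0.0/15 -> H5 at depth 15
  lookup 110.183.208.219: bits 01101110101101111101 walk d0:H0→d1:H0→d2:-→d3:-→d4:-→d5:-→d6:-→d7:-→d8:-→d9:-→d10:-→d11:-→d12:-→d13:-→d14:-→d15:H5→d16:H5→d17:-→d18:-→d19:-→d20:H0 -> H0

== LOOKUPS ==
["H2","H1","H2","H2","H2","H5","H4","H2","H4","H1","H2","H4","H4","H3","H2","H0","H0"]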